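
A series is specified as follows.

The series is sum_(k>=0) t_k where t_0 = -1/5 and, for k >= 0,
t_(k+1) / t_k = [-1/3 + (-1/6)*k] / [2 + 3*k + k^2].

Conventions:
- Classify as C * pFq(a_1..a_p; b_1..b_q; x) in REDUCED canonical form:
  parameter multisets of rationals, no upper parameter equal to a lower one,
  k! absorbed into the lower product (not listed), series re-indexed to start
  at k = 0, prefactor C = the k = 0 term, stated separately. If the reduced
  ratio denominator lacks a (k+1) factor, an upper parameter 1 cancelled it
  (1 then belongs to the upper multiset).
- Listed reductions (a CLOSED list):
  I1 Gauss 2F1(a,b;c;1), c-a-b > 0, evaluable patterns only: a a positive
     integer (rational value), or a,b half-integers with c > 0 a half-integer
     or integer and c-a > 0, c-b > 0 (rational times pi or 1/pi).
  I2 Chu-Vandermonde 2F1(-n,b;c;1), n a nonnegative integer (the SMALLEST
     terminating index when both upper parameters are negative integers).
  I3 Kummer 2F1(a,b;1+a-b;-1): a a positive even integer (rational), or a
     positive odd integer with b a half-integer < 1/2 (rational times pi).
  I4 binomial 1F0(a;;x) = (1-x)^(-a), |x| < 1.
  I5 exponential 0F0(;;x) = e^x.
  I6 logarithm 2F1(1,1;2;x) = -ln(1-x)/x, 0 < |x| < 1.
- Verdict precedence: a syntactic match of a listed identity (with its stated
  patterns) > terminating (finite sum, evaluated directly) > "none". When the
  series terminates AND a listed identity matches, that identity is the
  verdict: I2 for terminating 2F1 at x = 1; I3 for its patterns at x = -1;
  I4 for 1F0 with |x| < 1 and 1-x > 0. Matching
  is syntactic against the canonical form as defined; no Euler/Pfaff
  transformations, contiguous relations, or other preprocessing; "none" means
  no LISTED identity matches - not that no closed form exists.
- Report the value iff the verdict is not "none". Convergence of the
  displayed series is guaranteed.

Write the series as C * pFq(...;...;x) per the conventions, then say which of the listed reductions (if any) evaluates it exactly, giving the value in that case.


Canonical form: C = -1/5 times 0F0 with upper {-}, lower {-}, x = -1/6. Verdict at x = -1/6: exponential (I5) matches (the 0F0 exponential series at x = -1/6). Value: (-1/5) * e^(-1/6).

Structural cue: from the first term -1/5: the expanded ratio factors over Q; C = -1/5, x = -1/6, roots give parameters.
Consecutive-term ratio: r(k) = (-1/6) * 1 / [(k+1)] - rational; roots negated = parameters, x = (-1/6), C = -1/5.


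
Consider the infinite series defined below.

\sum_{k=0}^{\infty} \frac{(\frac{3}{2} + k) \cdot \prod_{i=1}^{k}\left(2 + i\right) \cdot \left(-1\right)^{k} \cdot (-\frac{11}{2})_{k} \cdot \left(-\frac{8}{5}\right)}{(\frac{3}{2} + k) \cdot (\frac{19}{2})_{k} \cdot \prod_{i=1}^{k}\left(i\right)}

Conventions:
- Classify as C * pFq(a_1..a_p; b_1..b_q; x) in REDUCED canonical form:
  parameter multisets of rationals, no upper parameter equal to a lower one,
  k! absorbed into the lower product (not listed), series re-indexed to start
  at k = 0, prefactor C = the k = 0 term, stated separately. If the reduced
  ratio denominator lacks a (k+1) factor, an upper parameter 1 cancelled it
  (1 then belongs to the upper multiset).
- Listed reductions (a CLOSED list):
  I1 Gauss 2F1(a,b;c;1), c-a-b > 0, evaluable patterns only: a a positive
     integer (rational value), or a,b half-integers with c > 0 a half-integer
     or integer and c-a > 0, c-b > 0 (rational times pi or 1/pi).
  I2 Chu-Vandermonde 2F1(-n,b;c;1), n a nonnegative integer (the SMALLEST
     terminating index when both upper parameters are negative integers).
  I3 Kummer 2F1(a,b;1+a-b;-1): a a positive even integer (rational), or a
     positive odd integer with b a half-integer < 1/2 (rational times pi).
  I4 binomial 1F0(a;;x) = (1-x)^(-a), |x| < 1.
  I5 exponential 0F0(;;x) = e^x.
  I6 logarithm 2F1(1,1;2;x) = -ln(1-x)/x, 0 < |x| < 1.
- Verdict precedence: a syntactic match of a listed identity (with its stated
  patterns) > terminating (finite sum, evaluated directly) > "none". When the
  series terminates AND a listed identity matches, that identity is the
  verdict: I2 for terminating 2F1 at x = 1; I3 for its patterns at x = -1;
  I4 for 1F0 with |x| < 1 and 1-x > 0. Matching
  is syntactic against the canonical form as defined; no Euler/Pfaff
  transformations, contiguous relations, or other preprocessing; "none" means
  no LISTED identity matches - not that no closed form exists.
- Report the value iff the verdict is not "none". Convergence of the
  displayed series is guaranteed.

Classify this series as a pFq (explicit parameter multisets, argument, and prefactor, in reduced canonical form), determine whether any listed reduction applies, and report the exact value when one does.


Key step: with t_0 = -\frac{8}{5}, the product of the first k integers (C = -8/5, x = -1) is k!.
Step ratio: r(k) = -1 * (k-\frac{11}{2}) (k+3) / [(k+\frac{19}{2}) (k+1)] ; factor over Q: parameters, x = -1, and C = -\frac{8}{5}.

With C = -\frac{8}{5}: the canonical form is 2F1(-\frac{11}{2}, 3; \frac{19}{2}; -1). Verdict: the Kummer evaluation I3 matches (x = -1; c = \frac{19}{2} equals 1+a-b for upper {-\frac{11}{2}, 3}: listed pattern). Hence: \left(-\frac{21879}{8192}\right) \cdot \pi.


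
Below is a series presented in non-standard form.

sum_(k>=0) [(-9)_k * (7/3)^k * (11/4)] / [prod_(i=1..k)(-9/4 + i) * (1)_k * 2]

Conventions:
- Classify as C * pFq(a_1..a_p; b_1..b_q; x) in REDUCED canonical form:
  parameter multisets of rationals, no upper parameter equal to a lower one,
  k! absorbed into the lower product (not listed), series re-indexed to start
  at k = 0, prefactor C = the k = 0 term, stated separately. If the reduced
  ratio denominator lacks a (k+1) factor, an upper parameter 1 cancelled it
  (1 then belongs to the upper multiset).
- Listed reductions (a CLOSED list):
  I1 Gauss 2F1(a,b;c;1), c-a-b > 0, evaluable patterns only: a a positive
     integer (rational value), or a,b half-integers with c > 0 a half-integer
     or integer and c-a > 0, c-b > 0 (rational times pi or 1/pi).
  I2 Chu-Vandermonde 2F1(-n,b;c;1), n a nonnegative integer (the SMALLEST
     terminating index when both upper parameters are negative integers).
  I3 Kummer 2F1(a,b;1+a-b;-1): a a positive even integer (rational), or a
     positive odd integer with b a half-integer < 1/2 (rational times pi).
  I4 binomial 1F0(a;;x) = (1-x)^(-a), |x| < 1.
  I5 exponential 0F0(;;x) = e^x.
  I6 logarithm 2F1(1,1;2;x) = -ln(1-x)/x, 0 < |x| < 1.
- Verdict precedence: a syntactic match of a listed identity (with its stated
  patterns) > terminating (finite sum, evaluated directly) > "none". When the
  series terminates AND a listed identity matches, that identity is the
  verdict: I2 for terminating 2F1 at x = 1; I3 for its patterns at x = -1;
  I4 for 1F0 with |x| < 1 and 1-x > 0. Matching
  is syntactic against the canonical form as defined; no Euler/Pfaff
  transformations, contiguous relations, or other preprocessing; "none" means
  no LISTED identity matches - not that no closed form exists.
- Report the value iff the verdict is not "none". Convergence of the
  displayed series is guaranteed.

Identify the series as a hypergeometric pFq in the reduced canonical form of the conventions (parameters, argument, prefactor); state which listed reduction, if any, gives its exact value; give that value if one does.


At argument 7/3: a 1F1 with upper {-9}, lower {-5/4}, scaled by C = 11/8. Verdict: terminating (-9 upstairs). 10 nonzero terms in all; added directly. Hence: 38953413817043/418031490600.

The tell: from the first term 11/8: the lower running product (C = 11/8, x = 7/3) is a rising factorial.
Consecutive-term ratio: r(k) = (7/3) * (k-9) / [(k-5/4) (k+1)] ; factor over Q: parameters, x = (7/3), and C = 11/8.


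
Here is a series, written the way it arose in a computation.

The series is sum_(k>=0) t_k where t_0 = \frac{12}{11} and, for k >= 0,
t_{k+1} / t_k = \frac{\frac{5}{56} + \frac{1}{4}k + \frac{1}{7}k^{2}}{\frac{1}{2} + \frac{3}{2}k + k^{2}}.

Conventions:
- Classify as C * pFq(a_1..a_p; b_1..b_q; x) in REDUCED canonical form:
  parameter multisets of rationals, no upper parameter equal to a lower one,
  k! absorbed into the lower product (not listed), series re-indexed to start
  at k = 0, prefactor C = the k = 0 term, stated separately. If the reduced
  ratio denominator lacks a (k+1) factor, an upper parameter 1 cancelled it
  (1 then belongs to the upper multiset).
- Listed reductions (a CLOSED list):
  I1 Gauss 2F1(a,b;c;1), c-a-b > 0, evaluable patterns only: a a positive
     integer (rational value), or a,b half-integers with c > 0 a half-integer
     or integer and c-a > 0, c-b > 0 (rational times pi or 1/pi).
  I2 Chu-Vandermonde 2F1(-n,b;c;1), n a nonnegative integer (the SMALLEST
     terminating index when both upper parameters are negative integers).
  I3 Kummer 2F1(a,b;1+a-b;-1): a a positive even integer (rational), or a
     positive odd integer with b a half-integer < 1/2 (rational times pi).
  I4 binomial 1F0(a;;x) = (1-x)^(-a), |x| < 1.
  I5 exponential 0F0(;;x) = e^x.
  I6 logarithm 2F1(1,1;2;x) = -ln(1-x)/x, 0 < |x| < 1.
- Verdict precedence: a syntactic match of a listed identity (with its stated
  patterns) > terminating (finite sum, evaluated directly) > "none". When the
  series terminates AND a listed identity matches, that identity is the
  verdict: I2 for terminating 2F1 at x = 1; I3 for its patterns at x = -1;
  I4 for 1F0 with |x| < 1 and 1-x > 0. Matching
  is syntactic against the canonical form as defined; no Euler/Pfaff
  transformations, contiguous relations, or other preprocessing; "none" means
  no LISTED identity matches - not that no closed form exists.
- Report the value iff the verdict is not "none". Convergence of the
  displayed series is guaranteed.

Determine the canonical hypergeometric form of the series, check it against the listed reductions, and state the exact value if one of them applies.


Structural cue: with t_0 = \frac{12}{11}, cancel k + 1/2 from the displayed ratio first; then C = 12/11, x = 1/7.
Adjacent-term ratio: r(k) = \frac{1}{7} * (k+\frac{5}{4}) / [(k+1)] ; factor over Q: parameters, x = \frac{1}{7}, and C = \frac{12}{11}.

Prefactor \frac{12}{11}, argument \frac{1}{7}: 1F0 with upper {\frac{5}{4}} over lower {-}. Verdict: the I4 binomial reduction matches (the 1F0 binomial series: exponent -5/4, x = \frac{1}{7}). Sum: \frac{12}{11} \cdot \left(\frac{6}{7}\right)^{-\frac{5}{4}}.


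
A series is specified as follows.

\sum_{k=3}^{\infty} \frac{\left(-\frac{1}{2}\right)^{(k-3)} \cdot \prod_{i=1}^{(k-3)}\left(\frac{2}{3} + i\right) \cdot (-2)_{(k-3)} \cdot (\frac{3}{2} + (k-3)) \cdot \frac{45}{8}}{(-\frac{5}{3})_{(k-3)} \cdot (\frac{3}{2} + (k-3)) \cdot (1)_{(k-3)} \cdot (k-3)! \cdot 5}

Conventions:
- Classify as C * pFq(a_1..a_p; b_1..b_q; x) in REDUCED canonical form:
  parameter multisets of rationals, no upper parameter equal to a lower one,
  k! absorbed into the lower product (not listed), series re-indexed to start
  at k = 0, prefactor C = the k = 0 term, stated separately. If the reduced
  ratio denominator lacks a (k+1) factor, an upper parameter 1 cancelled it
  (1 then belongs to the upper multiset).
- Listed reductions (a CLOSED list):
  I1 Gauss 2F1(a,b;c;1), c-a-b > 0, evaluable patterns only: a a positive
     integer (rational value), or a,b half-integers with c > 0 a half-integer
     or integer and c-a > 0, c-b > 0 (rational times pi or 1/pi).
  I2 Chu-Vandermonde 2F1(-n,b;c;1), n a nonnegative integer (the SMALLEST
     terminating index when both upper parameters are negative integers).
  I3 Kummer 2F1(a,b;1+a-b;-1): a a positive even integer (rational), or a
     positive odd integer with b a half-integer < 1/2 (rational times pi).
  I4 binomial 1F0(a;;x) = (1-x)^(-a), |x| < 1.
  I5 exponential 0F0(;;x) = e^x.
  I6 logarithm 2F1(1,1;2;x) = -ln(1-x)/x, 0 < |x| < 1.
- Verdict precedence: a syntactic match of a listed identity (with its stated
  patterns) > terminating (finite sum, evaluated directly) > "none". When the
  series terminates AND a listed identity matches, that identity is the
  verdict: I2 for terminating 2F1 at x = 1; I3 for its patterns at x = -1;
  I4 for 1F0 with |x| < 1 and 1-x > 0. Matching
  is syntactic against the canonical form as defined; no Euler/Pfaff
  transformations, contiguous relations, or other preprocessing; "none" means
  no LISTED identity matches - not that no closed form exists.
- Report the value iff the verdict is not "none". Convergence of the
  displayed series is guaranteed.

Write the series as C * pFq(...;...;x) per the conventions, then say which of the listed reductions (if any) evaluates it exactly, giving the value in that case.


x = -\frac{1}{2} here; the reduced form reads 2F2, upper {-2, \frac{5}{3}}, lower {-\frac{5}{3}, 1}, C = \frac{9}{8}. Verdict: terminating. (-2)_k vanishes past k = 2, leaving a 3-term sum, computed directly. Sum: \frac{9}{16}.

Key step: x = -\frac{1}{2} and the running product (C = 9/8) telescopes to a rising factorial.
Term ratio: r(k) = -\frac{1}{2} * (k-2) (k+\frac{5}{3}) / [(k-\frac{5}{3}) (k+1) (k+1)] - rational; roots negated = parameters, x = -\frac{1}{2}, C = \frac{9}{8}.


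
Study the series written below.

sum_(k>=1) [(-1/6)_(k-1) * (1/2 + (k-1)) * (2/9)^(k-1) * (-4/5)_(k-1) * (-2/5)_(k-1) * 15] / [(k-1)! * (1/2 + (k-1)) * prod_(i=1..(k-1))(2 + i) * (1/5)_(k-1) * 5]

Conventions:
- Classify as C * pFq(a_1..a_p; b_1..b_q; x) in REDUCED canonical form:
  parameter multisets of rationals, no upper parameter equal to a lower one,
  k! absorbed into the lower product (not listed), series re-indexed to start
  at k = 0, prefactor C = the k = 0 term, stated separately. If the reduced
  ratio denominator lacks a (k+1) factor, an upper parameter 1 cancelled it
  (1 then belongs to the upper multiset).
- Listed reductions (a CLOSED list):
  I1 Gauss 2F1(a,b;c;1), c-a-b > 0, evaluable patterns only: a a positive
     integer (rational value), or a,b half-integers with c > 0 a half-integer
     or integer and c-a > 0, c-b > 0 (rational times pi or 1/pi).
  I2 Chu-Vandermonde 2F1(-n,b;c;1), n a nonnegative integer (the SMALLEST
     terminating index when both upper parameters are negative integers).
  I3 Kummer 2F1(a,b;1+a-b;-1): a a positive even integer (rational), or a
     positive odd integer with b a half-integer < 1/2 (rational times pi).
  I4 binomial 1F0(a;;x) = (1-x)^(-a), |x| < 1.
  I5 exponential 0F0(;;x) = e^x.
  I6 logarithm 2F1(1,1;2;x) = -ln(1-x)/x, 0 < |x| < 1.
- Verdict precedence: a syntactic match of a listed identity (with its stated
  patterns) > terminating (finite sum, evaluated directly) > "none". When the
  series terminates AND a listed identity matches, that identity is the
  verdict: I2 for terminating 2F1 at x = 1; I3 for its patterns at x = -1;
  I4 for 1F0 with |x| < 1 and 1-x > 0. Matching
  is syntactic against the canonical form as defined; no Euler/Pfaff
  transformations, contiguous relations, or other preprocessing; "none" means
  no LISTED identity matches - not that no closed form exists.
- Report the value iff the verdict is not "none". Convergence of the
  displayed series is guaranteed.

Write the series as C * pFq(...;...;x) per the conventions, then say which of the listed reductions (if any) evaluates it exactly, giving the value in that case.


The series (x = 2/9) is 3F2: upper {-4/5, -2/5, -1/6}, lower {1/5, 3}, prefactor 3. Verdict: no listed reduction: x = 2/9 and upper {-4/5, -2/5, -1/6} fail every I1-I6 pattern.

Key observation: with t_0 = 3, striking the common factor k + 1/2 reduces the term (prefactor 3).
Term ratio: r(k) = (2/9) * (k-4/5) (k-2/5) (k-1/6) / [(k+1/5) (k+3) (k+1)] - rational; roots negated = parameters, x = (2/9), C = 3.


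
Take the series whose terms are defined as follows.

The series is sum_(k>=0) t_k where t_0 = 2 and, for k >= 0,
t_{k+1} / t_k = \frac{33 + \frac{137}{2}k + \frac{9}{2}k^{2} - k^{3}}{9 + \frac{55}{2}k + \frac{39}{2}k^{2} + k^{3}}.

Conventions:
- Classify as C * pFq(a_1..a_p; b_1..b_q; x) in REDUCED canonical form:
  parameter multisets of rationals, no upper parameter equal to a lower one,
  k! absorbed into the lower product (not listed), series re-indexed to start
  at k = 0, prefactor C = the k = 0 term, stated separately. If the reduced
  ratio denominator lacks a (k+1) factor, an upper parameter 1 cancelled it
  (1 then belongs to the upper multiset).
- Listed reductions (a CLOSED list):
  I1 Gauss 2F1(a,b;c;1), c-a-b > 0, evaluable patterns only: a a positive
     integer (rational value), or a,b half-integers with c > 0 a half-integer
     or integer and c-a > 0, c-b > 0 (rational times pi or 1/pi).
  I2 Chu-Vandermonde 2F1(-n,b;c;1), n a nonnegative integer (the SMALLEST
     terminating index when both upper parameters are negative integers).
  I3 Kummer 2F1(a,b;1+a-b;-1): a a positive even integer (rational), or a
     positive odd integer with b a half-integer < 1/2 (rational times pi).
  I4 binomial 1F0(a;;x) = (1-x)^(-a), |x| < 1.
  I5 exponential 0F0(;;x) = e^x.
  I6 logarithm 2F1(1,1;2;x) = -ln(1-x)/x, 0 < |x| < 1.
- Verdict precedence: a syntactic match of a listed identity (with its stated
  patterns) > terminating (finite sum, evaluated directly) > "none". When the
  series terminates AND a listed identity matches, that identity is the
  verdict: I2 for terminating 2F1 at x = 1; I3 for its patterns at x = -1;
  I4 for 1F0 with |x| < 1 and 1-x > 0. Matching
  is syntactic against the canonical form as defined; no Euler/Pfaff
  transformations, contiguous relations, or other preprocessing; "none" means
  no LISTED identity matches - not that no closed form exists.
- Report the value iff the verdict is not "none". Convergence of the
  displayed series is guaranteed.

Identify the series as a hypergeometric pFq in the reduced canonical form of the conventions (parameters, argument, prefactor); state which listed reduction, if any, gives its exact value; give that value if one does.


Prefactor 2, argument -1: 2F1 with upper {-11, 6} over lower {18}. Verdict (x = -1): the Kummer evaluation I3 applies (x = -1; c = 18 equals 1+a-b for upper {-11, 6}: listed pattern). Exact value: 68.

Structural cue: with t_0 = 2, cancel k + 1/2 from the displayed ratio first; then C = 2.
Step ratio: r(k) = -1 * (k-11) (k+6) / [(k+18) (k+1)] - rational; roots negated = parameters, x = -1, C = 2.


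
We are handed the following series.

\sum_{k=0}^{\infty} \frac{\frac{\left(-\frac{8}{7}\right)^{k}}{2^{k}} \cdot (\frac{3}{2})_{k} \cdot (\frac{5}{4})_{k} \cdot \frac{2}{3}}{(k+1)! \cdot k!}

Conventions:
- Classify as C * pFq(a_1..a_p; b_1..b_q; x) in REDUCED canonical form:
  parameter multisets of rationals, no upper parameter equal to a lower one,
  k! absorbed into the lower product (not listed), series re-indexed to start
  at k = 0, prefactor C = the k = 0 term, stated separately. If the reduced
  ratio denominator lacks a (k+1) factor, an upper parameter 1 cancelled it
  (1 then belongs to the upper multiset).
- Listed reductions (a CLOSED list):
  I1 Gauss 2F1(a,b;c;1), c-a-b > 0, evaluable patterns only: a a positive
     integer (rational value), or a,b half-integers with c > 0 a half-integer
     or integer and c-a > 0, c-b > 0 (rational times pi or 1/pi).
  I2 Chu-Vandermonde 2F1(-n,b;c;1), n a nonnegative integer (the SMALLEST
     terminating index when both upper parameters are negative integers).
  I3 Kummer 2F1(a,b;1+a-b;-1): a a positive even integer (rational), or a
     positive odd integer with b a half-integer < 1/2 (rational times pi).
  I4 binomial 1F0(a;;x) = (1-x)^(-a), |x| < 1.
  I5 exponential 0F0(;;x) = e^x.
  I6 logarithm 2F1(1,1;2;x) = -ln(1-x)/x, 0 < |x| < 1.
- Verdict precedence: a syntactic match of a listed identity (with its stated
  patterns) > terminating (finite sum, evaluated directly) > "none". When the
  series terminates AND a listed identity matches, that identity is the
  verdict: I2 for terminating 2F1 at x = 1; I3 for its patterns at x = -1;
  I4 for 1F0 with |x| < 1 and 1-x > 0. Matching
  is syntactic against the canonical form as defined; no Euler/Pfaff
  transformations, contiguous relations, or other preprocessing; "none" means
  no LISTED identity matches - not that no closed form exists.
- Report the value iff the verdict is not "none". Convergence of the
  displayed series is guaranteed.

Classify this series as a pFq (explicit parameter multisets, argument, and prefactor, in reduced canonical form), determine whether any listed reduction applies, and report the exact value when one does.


Prefactor \frac{2}{3}, argument -\frac{4}{7}: 2F1 with upper {\frac{5}{4}, \frac{3}{2}} over lower {2}. Verdict: none. No listed pattern accepts 2F1(\frac{5}{4}, \frac{3}{2}; 2; -\frac{4}{7}).

Key observation: x = -\frac{4}{7} and the denominator's factorial ratio (prefactor 2/3) is a lower Pochhammer.
Term ratio: r(k) = -\frac{4}{7} * (k+\frac{5}{4}) (k+\frac{3}{2}) / [(k+2) (k+1)] - poly over poly, x = -\frac{4}{7} from leading terms; C = \frac{2}{3} at k = 0.


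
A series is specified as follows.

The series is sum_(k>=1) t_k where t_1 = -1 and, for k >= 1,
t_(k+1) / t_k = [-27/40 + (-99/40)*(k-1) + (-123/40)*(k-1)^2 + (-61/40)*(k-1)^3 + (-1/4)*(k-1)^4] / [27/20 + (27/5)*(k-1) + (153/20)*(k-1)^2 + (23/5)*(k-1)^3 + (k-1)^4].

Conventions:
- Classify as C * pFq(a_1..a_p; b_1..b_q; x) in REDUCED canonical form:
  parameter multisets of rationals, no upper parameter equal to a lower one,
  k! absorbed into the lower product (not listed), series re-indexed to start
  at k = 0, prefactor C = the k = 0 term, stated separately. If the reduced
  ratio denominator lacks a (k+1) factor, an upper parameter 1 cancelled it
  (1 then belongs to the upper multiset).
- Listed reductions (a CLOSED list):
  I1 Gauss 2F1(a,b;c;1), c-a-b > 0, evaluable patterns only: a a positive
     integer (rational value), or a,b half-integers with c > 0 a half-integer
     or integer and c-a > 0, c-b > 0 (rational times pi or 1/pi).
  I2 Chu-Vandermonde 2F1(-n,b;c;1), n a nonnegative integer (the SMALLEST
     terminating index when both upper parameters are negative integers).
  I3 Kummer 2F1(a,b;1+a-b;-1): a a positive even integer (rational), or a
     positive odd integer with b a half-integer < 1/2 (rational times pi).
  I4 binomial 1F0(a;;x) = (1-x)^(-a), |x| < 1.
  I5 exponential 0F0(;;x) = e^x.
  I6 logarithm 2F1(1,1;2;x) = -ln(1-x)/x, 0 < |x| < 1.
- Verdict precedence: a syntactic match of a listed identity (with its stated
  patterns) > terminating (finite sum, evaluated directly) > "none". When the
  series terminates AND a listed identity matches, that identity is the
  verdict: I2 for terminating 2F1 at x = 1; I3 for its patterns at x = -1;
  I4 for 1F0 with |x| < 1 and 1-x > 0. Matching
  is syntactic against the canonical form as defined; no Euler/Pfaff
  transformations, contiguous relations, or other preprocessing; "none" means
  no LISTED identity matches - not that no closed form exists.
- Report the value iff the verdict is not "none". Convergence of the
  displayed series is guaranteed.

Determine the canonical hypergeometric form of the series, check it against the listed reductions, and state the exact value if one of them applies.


The tell: with t_0 = -1, cancel k + 3/2 from the displayed ratio first; then prefactor -1.
Step ratio: r(k) = (-1/4) * (k+1) (k+3) / [(k+3/2) (k+1)] - rational in k. x = (-1/4); t_0 = -1; negate the roots.

Classification (C = -1): 2F1 with upper {1, 3}, lower {3/2}, argument x = -1/4. Verdict: none. Every listed pattern misses the 2F1 form at -1/4, upper {1, 3}.


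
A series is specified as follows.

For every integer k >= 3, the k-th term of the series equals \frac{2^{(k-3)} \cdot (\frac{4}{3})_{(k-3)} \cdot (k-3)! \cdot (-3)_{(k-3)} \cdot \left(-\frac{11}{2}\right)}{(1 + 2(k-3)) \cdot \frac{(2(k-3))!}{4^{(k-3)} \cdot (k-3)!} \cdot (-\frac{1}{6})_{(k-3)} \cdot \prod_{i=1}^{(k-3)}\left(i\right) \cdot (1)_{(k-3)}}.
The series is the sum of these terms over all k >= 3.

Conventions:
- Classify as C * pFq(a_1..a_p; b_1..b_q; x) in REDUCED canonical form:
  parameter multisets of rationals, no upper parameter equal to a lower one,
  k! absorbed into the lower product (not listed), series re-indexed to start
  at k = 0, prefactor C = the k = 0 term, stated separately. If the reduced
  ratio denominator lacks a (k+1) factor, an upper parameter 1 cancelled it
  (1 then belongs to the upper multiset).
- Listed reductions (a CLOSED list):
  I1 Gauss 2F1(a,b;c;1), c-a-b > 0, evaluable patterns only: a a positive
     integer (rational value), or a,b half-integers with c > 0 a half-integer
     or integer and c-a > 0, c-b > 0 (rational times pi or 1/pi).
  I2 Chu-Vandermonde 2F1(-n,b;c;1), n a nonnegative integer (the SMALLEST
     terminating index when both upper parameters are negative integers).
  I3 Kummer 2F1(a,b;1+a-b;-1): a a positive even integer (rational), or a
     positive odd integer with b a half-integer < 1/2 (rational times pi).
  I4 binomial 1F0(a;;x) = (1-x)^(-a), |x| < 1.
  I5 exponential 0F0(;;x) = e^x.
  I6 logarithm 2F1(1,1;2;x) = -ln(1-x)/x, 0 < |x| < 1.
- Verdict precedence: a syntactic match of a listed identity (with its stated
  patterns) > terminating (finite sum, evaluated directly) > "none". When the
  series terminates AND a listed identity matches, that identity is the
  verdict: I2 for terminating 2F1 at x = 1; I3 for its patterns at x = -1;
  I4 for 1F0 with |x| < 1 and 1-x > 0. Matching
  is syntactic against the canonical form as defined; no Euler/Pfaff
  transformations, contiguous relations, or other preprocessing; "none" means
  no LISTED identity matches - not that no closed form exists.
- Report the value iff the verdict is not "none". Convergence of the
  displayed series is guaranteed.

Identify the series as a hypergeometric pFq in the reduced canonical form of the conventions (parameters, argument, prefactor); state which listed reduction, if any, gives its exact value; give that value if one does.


The tell: with t_0 = -\frac{11}{2}, the product of the first k integers (prefactor -11/2) is k!.
Step ratio: r(k) = 2 * (k-3) (k+\frac{4}{3}) / [(k-\frac{1}{6}) (k+\frac{3}{2}) (k+1)] ; factor over Q: parameters, x = 2, and C = -\frac{11}{2}.

x = 2 here; the reduced form reads 2F2, upper {-3, \frac{4}{3}}, lower {-\frac{1}{6}, \frac{3}{2}}, C = -\frac{11}{2}. Verdict: terminating - no listed pattern fits, but -3 in the upper list cuts the series at k = 3; direct evaluation. Hence: \frac{11431}{150}.


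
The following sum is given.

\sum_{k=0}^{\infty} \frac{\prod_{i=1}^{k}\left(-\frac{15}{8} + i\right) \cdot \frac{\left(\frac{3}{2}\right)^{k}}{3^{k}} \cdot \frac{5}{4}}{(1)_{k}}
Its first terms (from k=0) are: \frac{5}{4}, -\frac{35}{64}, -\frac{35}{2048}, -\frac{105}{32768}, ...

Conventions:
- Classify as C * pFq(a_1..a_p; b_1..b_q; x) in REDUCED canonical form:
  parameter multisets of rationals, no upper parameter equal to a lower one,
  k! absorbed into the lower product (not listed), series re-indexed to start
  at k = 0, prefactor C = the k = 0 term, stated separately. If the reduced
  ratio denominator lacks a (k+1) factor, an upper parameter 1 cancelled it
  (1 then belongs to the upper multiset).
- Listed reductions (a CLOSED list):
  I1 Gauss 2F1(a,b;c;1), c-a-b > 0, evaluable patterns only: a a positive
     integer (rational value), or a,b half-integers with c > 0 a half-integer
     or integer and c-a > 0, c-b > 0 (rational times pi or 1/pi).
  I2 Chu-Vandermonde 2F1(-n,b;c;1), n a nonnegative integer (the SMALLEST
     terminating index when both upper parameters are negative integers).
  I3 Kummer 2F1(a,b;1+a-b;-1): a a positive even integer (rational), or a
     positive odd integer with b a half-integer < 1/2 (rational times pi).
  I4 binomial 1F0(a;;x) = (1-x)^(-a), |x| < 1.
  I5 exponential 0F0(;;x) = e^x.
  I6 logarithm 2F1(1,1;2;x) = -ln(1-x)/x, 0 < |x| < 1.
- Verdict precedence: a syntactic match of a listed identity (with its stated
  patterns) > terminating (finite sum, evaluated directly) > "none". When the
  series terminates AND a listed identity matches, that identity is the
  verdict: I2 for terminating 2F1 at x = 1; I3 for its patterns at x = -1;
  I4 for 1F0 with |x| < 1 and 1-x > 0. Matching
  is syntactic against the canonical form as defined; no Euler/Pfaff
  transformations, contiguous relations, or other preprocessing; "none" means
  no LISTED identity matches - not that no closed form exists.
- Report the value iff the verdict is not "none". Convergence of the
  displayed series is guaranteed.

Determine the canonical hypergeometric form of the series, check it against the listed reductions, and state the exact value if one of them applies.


Structural cue: t_0 = \frac{5}{4} here, and the two k-th powers (C = 5/4) combine into one argument.
Consecutive-term ratio: r(k) = \frac{1}{2} * (k-\frac{7}{8}) / [(k+1)] - rational in k. x = \frac{1}{2}; t_0 = \frac{5}{4}; negate the roots.

The series (x = \frac{1}{2}) is 1F0: upper {-\frac{7}{8}}, lower {-}, prefactor \frac{5}{4}. Verdict at x = \frac{1}{2}: the I4 binomial reduction matches (the 1F0 binomial series: exponent 7/8, x = \frac{1}{2}). Exact value: \frac{5}{4} \cdot \left(\frac{1}{2}\right)^{\frac{7}{8}}.


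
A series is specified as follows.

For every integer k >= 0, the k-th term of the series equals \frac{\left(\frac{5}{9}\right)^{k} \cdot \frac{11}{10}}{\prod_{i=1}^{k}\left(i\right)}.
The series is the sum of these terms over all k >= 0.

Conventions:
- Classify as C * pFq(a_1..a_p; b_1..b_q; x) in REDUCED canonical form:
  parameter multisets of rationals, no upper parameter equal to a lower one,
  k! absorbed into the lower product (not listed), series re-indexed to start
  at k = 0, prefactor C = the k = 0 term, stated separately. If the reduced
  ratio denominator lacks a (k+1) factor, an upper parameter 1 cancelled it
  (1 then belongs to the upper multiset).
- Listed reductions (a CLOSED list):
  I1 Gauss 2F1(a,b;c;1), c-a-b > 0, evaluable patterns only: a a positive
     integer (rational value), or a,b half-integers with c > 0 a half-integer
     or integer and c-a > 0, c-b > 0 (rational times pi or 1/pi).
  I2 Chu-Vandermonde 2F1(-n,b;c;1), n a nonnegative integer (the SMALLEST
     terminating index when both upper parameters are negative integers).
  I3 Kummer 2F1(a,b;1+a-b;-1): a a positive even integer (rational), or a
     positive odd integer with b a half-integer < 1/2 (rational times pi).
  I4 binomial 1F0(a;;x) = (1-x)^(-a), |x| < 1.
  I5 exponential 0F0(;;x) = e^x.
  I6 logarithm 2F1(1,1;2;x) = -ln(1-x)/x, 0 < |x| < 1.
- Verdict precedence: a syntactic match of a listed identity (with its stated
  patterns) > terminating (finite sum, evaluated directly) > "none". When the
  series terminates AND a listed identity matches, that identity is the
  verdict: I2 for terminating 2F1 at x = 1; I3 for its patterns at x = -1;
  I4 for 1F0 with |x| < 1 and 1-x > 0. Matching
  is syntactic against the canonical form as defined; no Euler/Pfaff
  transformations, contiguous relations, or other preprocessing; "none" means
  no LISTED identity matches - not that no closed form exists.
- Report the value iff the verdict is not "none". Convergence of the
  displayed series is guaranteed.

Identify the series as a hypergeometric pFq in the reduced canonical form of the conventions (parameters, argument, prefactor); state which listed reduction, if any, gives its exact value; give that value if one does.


Structural cue: x = \frac{5}{9} and the product of the first k integers (prefactor 11/10) is k!.
Term ratio: r(k) = \frac{5}{9} * 1 / [(k+1)] - rational in k. x = \frac{5}{9}; t_0 = \frac{11}{10}; negate the roots.

At argument \frac{5}{9}: a 0F0 with upper {-}, lower {-}, scaled by C = \frac{11}{10}. Verdict: the I5 exponential reduction matches (the 0F0 exponential series at x = \frac{5}{9}). Its exact value is \frac{11}{10} \cdot e^{\frac{5}{9}}.


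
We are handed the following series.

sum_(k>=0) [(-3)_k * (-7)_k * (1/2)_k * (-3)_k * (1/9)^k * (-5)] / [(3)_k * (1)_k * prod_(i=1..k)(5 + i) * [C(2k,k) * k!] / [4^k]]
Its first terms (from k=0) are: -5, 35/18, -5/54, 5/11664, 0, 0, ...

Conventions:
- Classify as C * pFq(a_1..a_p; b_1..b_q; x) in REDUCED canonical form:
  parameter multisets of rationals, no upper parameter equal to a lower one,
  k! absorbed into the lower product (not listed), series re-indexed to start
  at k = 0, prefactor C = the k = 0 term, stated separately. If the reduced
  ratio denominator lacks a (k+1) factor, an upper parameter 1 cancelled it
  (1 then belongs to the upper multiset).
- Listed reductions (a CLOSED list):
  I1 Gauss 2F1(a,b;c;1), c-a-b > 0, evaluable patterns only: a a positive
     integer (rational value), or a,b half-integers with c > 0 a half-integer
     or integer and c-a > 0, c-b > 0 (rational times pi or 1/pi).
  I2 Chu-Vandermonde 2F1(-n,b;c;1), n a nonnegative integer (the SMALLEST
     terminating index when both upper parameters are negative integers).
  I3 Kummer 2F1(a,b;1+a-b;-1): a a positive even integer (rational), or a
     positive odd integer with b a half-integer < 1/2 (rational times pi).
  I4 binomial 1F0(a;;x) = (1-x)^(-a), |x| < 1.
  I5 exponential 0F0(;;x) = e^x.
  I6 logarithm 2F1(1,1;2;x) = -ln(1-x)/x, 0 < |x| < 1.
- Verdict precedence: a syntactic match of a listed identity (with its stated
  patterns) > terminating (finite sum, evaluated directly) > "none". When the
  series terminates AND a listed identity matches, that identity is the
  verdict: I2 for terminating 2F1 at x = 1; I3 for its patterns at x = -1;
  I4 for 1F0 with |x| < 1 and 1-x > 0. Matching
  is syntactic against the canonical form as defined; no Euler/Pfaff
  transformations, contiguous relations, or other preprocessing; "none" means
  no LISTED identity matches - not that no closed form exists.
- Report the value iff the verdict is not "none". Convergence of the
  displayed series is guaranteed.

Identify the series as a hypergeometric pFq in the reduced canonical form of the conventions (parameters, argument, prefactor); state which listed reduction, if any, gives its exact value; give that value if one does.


Key observation: with t_0 = -5, (1)_k (C = -5, x = 1/9) is k! itself.
Adjacent-term ratio: r(k) = (1/9) * (k-7) (k-3) (k-3) / [(k+3) (k+6) (k+1)] - rational; roots negated = parameters, x = (1/9), C = -5.

Reduced: x = 1/9, 3F2, upper = {-7, -3, -3}, lower = {3, 6}, C = -5. Verdict: terminating at k = 3: the factor (-3)_k kills every later term; summing the 4 survivors is exact. Hence: -36715/11664.


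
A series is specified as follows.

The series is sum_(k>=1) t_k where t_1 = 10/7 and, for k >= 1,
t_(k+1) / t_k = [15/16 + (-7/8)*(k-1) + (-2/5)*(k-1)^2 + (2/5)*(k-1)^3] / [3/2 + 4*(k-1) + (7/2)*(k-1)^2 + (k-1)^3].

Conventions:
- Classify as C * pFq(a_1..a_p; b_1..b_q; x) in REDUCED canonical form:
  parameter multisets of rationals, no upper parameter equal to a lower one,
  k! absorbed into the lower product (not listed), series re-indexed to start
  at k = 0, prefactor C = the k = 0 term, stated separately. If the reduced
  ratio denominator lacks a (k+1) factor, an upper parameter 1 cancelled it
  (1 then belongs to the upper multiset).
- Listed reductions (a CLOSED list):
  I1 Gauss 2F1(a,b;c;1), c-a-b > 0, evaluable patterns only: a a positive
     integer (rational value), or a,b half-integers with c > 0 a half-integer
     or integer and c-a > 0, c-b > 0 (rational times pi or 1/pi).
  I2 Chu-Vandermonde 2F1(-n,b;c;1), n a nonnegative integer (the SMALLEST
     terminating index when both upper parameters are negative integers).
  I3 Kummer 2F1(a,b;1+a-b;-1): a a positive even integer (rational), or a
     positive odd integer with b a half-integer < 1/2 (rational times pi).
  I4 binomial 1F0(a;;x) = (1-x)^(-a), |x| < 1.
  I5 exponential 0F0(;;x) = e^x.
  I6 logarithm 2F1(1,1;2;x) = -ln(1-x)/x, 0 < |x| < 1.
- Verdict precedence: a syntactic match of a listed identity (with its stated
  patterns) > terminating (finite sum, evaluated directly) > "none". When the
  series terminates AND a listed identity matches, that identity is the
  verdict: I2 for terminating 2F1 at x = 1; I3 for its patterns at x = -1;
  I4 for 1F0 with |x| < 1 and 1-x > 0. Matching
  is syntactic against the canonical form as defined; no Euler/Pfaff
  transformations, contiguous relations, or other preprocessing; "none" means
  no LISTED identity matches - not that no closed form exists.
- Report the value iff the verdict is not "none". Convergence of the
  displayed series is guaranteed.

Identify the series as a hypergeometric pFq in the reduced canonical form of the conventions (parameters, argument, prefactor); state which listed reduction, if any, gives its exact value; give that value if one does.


With C = 10/7: the canonical form is 2F1(-5/4, -5/4; 1; 2/5). Verdict: none - at argument 2/5 the multisets {-5/4, -5/4} ; {1} match no listed identity.

First insight: with t_0 = 10/7, the expanded ratio factors over Q; C = 10/7, x = 2/5, roots give parameters.
Step ratio: r(k) = (2/5) * (k-5/4) (k-5/4) / [(k+1) (k+1)] - poly over poly, x = (2/5) from leading terms; C = 10/7 at k = 0.


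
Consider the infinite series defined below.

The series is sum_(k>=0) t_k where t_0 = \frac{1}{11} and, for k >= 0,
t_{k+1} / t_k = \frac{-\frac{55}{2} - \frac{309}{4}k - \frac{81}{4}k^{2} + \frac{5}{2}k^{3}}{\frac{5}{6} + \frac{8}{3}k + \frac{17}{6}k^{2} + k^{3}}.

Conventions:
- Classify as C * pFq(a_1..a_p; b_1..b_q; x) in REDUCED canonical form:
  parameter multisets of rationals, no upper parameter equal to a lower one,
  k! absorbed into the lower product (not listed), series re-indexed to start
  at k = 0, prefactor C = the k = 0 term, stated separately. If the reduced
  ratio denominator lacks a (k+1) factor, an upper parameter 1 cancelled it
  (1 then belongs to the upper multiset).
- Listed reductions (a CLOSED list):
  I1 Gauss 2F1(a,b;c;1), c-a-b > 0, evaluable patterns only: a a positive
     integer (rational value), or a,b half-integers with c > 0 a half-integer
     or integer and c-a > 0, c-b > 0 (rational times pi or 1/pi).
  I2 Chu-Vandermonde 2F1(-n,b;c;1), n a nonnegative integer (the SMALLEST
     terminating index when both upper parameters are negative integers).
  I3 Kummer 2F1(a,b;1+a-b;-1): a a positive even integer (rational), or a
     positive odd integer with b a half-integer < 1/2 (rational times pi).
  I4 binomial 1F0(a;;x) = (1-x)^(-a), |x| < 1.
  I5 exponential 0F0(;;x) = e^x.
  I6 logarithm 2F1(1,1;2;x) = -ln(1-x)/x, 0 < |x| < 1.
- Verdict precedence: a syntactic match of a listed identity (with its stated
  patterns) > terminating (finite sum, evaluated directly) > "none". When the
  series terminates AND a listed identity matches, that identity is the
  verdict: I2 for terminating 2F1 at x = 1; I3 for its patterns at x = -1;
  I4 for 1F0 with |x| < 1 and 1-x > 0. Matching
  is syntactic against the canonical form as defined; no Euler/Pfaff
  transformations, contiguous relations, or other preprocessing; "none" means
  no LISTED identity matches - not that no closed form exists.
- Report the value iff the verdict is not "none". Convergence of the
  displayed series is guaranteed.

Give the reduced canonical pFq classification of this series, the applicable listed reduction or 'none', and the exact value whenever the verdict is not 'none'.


Prefactor \frac{1}{11}, argument \frac{5}{2}: 3F2 with upper {-11, \frac{2}{5}, \frac{5}{2}} over lower {\frac{5}{6}, 1}. Verdict: terminating. (-11)_k vanishes past k = 11, leaving a 12-term sum, computed directly. Sum: -\frac{354277295446685317}{4810132175622400}.

Key observation: from the first term \frac{1}{11}: roots of the ratio polynomials (prefactor 1/11) are the negated parameters.
Step ratio: r(k) = \frac{5}{2} * (k-11) (k+\frac{2}{5}) (k+\frac{5}{2}) / [(k+\frac{5}{6}) (k+1) (k+1)] - poly over poly, x = \frac{5}{2} from leading terms; C = \frac{1}{11} at k = 0.


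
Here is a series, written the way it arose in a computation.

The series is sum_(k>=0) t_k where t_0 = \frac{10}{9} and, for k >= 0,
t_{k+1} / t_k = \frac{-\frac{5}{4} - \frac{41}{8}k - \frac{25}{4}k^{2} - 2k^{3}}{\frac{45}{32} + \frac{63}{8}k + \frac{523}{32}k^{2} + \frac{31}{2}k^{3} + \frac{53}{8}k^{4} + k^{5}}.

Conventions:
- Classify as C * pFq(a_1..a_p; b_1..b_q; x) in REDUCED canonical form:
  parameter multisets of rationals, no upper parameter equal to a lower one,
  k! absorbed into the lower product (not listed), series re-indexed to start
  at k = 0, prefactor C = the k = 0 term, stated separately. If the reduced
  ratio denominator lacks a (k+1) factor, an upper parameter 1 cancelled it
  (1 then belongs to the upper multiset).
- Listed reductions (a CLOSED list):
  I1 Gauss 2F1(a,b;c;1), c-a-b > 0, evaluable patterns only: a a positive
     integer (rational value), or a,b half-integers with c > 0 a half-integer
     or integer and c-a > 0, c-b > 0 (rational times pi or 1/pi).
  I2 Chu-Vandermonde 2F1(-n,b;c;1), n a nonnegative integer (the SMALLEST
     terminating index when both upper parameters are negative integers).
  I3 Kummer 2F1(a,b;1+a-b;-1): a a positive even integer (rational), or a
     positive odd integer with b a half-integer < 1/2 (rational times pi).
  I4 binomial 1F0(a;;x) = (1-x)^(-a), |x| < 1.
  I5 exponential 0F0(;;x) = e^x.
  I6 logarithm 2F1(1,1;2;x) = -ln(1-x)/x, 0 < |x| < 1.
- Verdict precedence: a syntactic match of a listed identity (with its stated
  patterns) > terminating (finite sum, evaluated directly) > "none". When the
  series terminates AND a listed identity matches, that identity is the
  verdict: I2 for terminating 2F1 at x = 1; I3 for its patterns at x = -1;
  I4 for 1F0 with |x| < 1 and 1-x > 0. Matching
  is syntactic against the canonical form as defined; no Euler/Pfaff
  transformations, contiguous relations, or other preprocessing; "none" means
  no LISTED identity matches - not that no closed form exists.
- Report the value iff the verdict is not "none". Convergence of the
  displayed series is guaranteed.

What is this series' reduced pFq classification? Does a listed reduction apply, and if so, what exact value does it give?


The tell: with t_0 = \frac{10}{9}, roots of the ratio polynomials (prefactor 10/9) are the negated parameters.
Step ratio: r(k) = -2 * (k+2) / [(k+\frac{3}{2}) (k+3) (k+1)] - rational in k. x = -2; t_0 = \frac{10}{9}; negate the roots.

Prefactor \frac{10}{9}, argument -2: 1F2 with upper {2} over lower {\frac{3}{2}, 3}. Verdict: none - this 1F2 at x = -2 matches no listed pattern, and upper {2} holds no stopper.
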